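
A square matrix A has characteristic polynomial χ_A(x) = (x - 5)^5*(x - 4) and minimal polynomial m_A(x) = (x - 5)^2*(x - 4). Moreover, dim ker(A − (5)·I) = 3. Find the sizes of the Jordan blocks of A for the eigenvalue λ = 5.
Block sizes for λ = 5: [2, 2, 1]

Step 1 — from the characteristic polynomial, algebraic multiplicity of λ = 5 is 5. From dim ker(A − (5)·I) = 3, there are exactly 3 Jordan blocks for λ = 5.
Step 2 — from the minimal polynomial, the factor (x − 5)^2 tells us the largest block for λ = 5 has size 2.
Step 3 — with total size 5, 3 blocks, and largest block 2, the block sizes (in nonincreasing order) are [2, 2, 1].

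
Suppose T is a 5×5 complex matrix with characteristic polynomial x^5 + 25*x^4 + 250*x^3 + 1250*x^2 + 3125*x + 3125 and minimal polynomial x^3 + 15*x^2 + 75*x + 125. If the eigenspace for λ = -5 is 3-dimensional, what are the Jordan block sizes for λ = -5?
Block sizes for λ = -5: [3, 1, 1]

Step 1 — from the characteristic polynomial, algebraic multiplicity of λ = -5 is 5. From dim ker(T − (-5)·I) = 3, there are exactly 3 Jordan blocks for λ = -5.
Step 2 — from the minimal polynomial, the factor (x + 5)^3 tells us the largest block for λ = -5 has size 3.
Step 3 — with total size 5, 3 blocks, and largest block 3, the block sizes (in nonincreasing order) are [3, 1, 1].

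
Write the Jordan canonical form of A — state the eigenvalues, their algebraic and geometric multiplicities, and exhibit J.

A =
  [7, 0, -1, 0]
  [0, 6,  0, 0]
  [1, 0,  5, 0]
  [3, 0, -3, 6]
J_2(6) ⊕ J_1(6) ⊕ J_1(6)

The characteristic polynomial is
  det(x·I − A) = x^4 - 24*x^3 + 216*x^2 - 864*x + 1296 = (x - 6)^4

Eigenvalues and multiplicities (the geometric multiplicity of λ is n − rank(A − λI), which equals the number of Jordan blocks for λ):
  λ = 6: algebraic multiplicity = 4, geometric multiplicity = 3

Determining the block sizes for each eigenvalue:
  λ = 6: 3 blocks summing to 4 forces exactly one block of size 2 and the rest size 1 → block sizes [2, 1, 1]

Assembling the blocks gives a Jordan form
J =
  [6, 1, 0, 0]
  [0, 6, 0, 0]
  [0, 0, 6, 0]
  [0, 0, 0, 6]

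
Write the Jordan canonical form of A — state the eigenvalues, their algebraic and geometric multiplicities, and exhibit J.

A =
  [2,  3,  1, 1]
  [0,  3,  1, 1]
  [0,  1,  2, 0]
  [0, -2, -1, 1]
J_3(2) ⊕ J_1(2)

The characteristic polynomial is
  det(x·I − A) = x^4 - 8*x^3 + 24*x^2 - 32*x + 16 = (x - 2)^4

Eigenvalues and multiplicities (the geometric multiplicity of λ is n − rank(A − λI), which equals the number of Jordan blocks for λ):
  λ = 2: algebraic multiplicity = 4, geometric multiplicity = 2

Determining the block sizes for each eigenvalue:
  λ = 2: with am = 4 and gm = 2, the partition is not yet determined (e.g. several partitions of 4 into 2 parts exist). Let N = A − (2)·I. Computing rank(N^1) = 2, rank(N^2) = 1, rank(N^3) = 0; the number of blocks of size ≥ j is rank(N^{j−1}) − rank(N^j), giving [2, 1, 1]. So we have 1 block(s) of size 3, 1 block(s) of size 1 → block sizes [3, 1]

Assembling the blocks gives a Jordan form
J =
  [2, 1, 0, 0]
  [0, 2, 1, 0]
  [0, 0, 2, 0]
  [0, 0, 0, 2]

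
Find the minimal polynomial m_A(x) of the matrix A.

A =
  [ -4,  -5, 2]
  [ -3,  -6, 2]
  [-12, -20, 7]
x^2 + 2*x + 1

The characteristic polynomial is χ_A(x) = (x + 1)^3, so the eigenvalues are known. The minimal polynomial is
  m_A(x) = Π_λ (x − λ)^{k_λ}
where k_λ is the size of the *largest* Jordan block for λ (equivalently, the smallest k with (A − λI)^k v = 0 for every generalised eigenvector v of λ).

  λ = -1: largest Jordan block has size 2, contributing (x + 1)^2

So m_A(x) = (x + 1)^2 = x^2 + 2*x + 1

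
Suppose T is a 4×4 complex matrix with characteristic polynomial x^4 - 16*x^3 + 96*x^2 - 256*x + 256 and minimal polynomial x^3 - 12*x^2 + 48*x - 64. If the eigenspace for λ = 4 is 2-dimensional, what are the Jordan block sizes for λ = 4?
Block sizes for λ = 4: [3, 1]

Step 1 — from the characteristic polynomial, algebraic multiplicity of λ = 4 is 4. From dim ker(T − (4)·I) = 2, there are exactly 2 Jordan blocks for λ = 4.
Step 2 — from the minimal polynomial, the factor (x − 4)^3 tells us the largest block for λ = 4 has size 3.
Step 3 — with total size 4, 2 blocks, and largest block 3, the block sizes (in nonincreasing order) are [3, 1].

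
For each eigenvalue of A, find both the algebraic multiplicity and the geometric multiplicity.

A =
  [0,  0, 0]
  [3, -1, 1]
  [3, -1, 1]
λ = 0: alg = 3, geom = 2

Step 1 — factor the characteristic polynomial to read off the algebraic multiplicities:
  χ_A(x) = x^3

Step 2 — compute geometric multiplicities via the rank-nullity identity g(λ) = n − rank(A − λI):
  rank(A − (0)·I) = 1, so dim ker(A − (0)·I) = n − 1 = 2

Summary:
  λ = 0: algebraic multiplicity = 3, geometric multiplicity = 2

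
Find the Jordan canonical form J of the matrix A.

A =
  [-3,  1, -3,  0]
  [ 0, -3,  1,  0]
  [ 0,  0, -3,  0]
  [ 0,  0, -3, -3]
J_3(-3) ⊕ J_1(-3)

The characteristic polynomial is
  det(x·I − A) = x^4 + 12*x^3 + 54*x^2 + 108*x + 81 = (x + 3)^4

Eigenvalues and multiplicities (the geometric multiplicity of λ is n − rank(A − λI), which equals the number of Jordan blocks for λ):
  λ = -3: algebraic multiplicity = 4, geometric multiplicity = 2

Determining the block sizes for each eigenvalue:
  λ = -3: with am = 4 and gm = 2, the partition is not yet determined (e.g. several partitions of 4 into 2 parts exist). Let N = A − (-3)·I. Computing rank(N^1) = 2, rank(N^2) = 1, rank(N^3) = 0; the number of blocks of size ≥ j is rank(N^{j−1}) − rank(N^j), giving [2, 1, 1]. So we have 1 block(s) of size 3, 1 block(s) of size 1 → block sizes [3, 1]

Assembling the blocks gives a Jordan form
J =
  [-3,  1,  0,  0]
  [ 0, -3,  1,  0]
  [ 0,  0, -3,  0]
  [ 0,  0,  0, -3]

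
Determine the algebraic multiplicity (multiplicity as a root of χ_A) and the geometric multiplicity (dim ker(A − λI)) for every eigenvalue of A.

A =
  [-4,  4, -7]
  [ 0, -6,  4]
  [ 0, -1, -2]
λ = -4: alg = 3, geom = 1

Step 1 — factor the characteristic polynomial to read off the algebraic multiplicities:
  χ_A(x) = (x + 4)^3

Step 2 — compute geometric multiplicities via the rank-nullity identity g(λ) = n − rank(A − λI):
  rank(A − (-4)·I) = 2, so dim ker(A − (-4)·I) = n − 2 = 1

Summary:
  λ = -4: algebraic multiplicity = 3, geometric multiplicity = 1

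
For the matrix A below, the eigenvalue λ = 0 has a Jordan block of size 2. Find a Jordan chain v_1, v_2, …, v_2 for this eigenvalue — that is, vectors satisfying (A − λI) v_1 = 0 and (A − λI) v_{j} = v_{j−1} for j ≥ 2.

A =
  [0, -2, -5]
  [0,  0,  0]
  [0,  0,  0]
A Jordan chain for λ = 0 of length 2:
v_1 = (-2, 0, 0)ᵀ
v_2 = (0, 1, 0)ᵀ

Let N = A − (0)·I. We want v_2 with N^2 v_2 = 0 but N^1 v_2 ≠ 0; then v_{j-1} := N · v_j for j = 2, …, 2.

Pick v_2 = (0, 1, 0)ᵀ.
Then v_1 = N · v_2 = (-2, 0, 0)ᵀ.

Sanity check: (A − (0)·I) v_1 = (0, 0, 0)ᵀ = 0. ✓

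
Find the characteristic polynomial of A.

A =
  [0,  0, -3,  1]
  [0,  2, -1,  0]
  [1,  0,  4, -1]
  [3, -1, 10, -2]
x^4 - 4*x^3 + 6*x^2 - 4*x + 1

Expanding det(x·I − A) (e.g. by cofactor expansion or by noting that A is similar to its Jordan form J, which has the same characteristic polynomial as A) gives
  χ_A(x) = x^4 - 4*x^3 + 6*x^2 - 4*x + 1
which factors as (x - 1)^4. The eigenvalues (with algebraic multiplicities) are λ = 1 with multiplicity 4.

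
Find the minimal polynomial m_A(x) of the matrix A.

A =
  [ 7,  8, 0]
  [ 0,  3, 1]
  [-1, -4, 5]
x^3 - 15*x^2 + 75*x - 125

The characteristic polynomial is χ_A(x) = (x - 5)^3, so the eigenvalues are known. The minimal polynomial is
  m_A(x) = Π_λ (x − λ)^{k_λ}
where k_λ is the size of the *largest* Jordan block for λ (equivalently, the smallest k with (A − λI)^k v = 0 for every generalised eigenvector v of λ).

  λ = 5: largest Jordan block has size 3, contributing (x − 5)^3

So m_A(x) = (x - 5)^3 = x^3 - 15*x^2 + 75*x - 125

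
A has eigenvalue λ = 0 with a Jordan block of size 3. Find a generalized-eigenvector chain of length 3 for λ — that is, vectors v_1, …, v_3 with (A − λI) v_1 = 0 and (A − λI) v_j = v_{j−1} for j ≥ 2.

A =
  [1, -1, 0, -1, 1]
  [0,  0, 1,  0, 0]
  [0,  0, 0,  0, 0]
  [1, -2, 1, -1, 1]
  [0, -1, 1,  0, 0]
A Jordan chain for λ = 0 of length 3:
v_1 = (-1, 0, 0, -2, -1)ᵀ
v_2 = (0, 1, 0, 1, 1)ᵀ
v_3 = (0, 0, 1, 0, 0)ᵀ

Let N = A − (0)·I. We want v_3 with N^3 v_3 = 0 but N^2 v_3 ≠ 0; then v_{j-1} := N · v_j for j = 3, …, 2.

Pick v_3 = (0, 0, 1, 0, 0)ᵀ.
Then v_2 = N · v_3 = (0, 1, 0, 1, 1)ᵀ.
Then v_1 = N · v_2 = (-1, 0, 0, -2, -1)ᵀ.

Sanity check: (A − (0)·I) v_1 = (0, 0, 0, 0, 0)ᵀ = 0. ✓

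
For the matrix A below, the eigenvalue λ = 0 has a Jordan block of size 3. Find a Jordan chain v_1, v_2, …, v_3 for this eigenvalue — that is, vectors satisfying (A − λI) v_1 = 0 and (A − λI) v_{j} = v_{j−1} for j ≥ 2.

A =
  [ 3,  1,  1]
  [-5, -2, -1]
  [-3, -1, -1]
A Jordan chain for λ = 0 of length 3:
v_1 = (1, -2, -1)ᵀ
v_2 = (3, -5, -3)ᵀ
v_3 = (1, 0, 0)ᵀ

Let N = A − (0)·I. We want v_3 with N^3 v_3 = 0 but N^2 v_3 ≠ 0; then v_{j-1} := N · v_j for j = 3, …, 2.

Pick v_3 = (1, 0, 0)ᵀ.
Then v_2 = N · v_3 = (3, -5, -3)ᵀ.
Then v_1 = N · v_2 = (1, -2, -1)ᵀ.

Sanity check: (A − (0)·I) v_1 = (0, 0, 0)ᵀ = 0. ✓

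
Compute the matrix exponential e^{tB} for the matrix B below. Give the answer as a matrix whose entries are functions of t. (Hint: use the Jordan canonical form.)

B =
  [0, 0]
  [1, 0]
e^{tB} =
  [1, 0]
  [t, 1]

Strategy: write B = P · J · P⁻¹ where J is a Jordan canonical form, so e^{tB} = P · e^{tJ} · P⁻¹, and e^{tJ} can be computed block-by-block.

B has Jordan form
J =
  [0, 1]
  [0, 0]
(up to reordering of blocks).

Per-block formulas:
  For a 2×2 Jordan block J_2(0): exp(t · J_2(0)) = e^(0t)·(I + t·N), where N is the 2×2 nilpotent shift.

After assembling e^{tJ} and conjugating by P, we get:

e^{tB} =
  [1, 0]
  [t, 1]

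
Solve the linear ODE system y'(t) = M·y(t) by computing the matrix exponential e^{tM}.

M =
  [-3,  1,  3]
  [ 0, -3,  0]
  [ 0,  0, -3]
e^{tM} =
  [exp(-3*t), t*exp(-3*t), 3*t*exp(-3*t)]
  [0, exp(-3*t), 0]
  [0, 0, exp(-3*t)]

Strategy: write M = P · J · P⁻¹ where J is a Jordan canonical form, so e^{tM} = P · e^{tJ} · P⁻¹, and e^{tJ} can be computed block-by-block.

M has Jordan form
J =
  [-3,  1,  0]
  [ 0, -3,  0]
  [ 0,  0, -3]
(up to reordering of blocks).

Per-block formulas:
  For a 2×2 Jordan block J_2(-3): exp(t · J_2(-3)) = e^(-3t)·(I + t·N), where N is the 2×2 nilpotent shift.
  For a 1×1 block at λ = -3: exp(t · [-3]) = [e^(-3t)].

After assembling e^{tJ} and conjugating by P, we get:

e^{tM} =
  [exp(-3*t), t*exp(-3*t), 3*t*exp(-3*t)]
  [0, exp(-3*t), 0]
  [0, 0, exp(-3*t)]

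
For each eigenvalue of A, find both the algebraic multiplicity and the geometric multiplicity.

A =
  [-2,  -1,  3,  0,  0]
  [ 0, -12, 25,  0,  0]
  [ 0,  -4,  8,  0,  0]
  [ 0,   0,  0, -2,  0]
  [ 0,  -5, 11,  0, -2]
λ = -2: alg = 5, geom = 3

Step 1 — factor the characteristic polynomial to read off the algebraic multiplicities:
  χ_A(x) = (x + 2)^5

Step 2 — compute geometric multiplicities via the rank-nullity identity g(λ) = n − rank(A − λI):
  rank(A − (-2)·I) = 2, so dim ker(A − (-2)·I) = n − 2 = 3

Summary:
  λ = -2: algebraic multiplicity = 5, geometric multiplicity = 3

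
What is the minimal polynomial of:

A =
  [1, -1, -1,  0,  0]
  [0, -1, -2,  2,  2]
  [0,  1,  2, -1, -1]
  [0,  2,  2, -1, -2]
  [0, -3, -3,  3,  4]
x^3 - 3*x^2 + 3*x - 1

The characteristic polynomial is χ_A(x) = (x - 1)^5, so the eigenvalues are known. The minimal polynomial is
  m_A(x) = Π_λ (x − λ)^{k_λ}
where k_λ is the size of the *largest* Jordan block for λ (equivalently, the smallest k with (A − λI)^k v = 0 for every generalised eigenvector v of λ).

  λ = 1: largest Jordan block has size 3, contributing (x − 1)^3

So m_A(x) = (x - 1)^3 = x^3 - 3*x^2 + 3*x - 1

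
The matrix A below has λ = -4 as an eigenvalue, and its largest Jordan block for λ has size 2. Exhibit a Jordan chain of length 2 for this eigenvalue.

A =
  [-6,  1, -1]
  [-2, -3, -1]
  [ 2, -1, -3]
A Jordan chain for λ = -4 of length 2:
v_1 = (-2, -2, 2)ᵀ
v_2 = (1, 0, 0)ᵀ

Let N = A − (-4)·I. We want v_2 with N^2 v_2 = 0 but N^1 v_2 ≠ 0; then v_{j-1} := N · v_j for j = 2, …, 2.

Pick v_2 = (1, 0, 0)ᵀ.
Then v_1 = N · v_2 = (-2, -2, 2)ᵀ.

Sanity check: (A − (-4)·I) v_1 = (0, 0, 0)ᵀ = 0. ✓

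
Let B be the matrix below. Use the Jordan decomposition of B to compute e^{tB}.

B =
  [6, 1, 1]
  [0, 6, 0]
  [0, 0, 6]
e^{tB} =
  [exp(6*t), t*exp(6*t), t*exp(6*t)]
  [0, exp(6*t), 0]
  [0, 0, exp(6*t)]

Strategy: write B = P · J · P⁻¹ where J is a Jordan canonical form, so e^{tB} = P · e^{tJ} · P⁻¹, and e^{tJ} can be computed block-by-block.

B has Jordan form
J =
  [6, 1, 0]
  [0, 6, 0]
  [0, 0, 6]
(up to reordering of blocks).

Per-block formulas:
  For a 2×2 Jordan block J_2(6): exp(t · J_2(6)) = e^(6t)·(I + t·N), where N is the 2×2 nilpotent shift.
  For a 1×1 block at λ = 6: exp(t · [6]) = [e^(6t)].

After assembling e^{tJ} and conjugating by P, we get:

e^{tB} =
  [exp(6*t), t*exp(6*t), t*exp(6*t)]
  [0, exp(6*t), 0]
  [0, 0, exp(6*t)]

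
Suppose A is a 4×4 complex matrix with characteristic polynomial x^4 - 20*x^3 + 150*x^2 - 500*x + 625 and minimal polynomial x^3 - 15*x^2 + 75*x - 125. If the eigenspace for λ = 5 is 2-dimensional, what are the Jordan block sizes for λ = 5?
Block sizes for λ = 5: [3, 1]

Step 1 — from the characteristic polynomial, algebraic multiplicity of λ = 5 is 4. From dim ker(A − (5)·I) = 2, there are exactly 2 Jordan blocks for λ = 5.
Step 2 — from the minimal polynomial, the factor (x − 5)^3 tells us the largest block for λ = 5 has size 3.
Step 3 — with total size 4, 2 blocks, and largest block 3, the block sizes (in nonincreasing order) are [3, 1].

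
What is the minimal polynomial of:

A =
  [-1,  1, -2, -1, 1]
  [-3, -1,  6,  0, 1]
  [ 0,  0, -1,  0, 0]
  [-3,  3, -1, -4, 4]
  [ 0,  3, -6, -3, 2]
x^3 + 3*x^2 + 3*x + 1

The characteristic polynomial is χ_A(x) = (x + 1)^5, so the eigenvalues are known. The minimal polynomial is
  m_A(x) = Π_λ (x − λ)^{k_λ}
where k_λ is the size of the *largest* Jordan block for λ (equivalently, the smallest k with (A − λI)^k v = 0 for every generalised eigenvector v of λ).

  λ = -1: largest Jordan block has size 3, contributing (x + 1)^3

So m_A(x) = (x + 1)^3 = x^3 + 3*x^2 + 3*x + 1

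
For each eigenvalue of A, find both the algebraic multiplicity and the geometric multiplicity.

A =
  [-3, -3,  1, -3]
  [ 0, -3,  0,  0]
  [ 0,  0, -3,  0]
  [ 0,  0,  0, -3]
λ = -3: alg = 4, geom = 3

Step 1 — factor the characteristic polynomial to read off the algebraic multiplicities:
  χ_A(x) = (x + 3)^4

Step 2 — compute geometric multiplicities via the rank-nullity identity g(λ) = n − rank(A − λI):
  rank(A − (-3)·I) = 1, so dim ker(A − (-3)·I) = n − 1 = 3

Summary:
  λ = -3: algebraic multiplicity = 4, geometric multiplicity = 3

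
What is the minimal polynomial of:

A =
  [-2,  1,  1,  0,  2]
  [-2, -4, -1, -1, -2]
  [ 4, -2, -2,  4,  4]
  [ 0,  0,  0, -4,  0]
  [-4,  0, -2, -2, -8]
x^3 + 12*x^2 + 48*x + 64

The characteristic polynomial is χ_A(x) = (x + 4)^5, so the eigenvalues are known. The minimal polynomial is
  m_A(x) = Π_λ (x − λ)^{k_λ}
where k_λ is the size of the *largest* Jordan block for λ (equivalently, the smallest k with (A − λI)^k v = 0 for every generalised eigenvector v of λ).

  λ = -4: largest Jordan block has size 3, contributing (x + 4)^3

So m_A(x) = (x + 4)^3 = x^3 + 12*x^2 + 48*x + 64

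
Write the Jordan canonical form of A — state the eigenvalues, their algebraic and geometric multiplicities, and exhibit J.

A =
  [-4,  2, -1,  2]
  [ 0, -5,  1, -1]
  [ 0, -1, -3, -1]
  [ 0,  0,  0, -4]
J_3(-4) ⊕ J_1(-4)

The characteristic polynomial is
  det(x·I − A) = x^4 + 16*x^3 + 96*x^2 + 256*x + 256 = (x + 4)^4

Eigenvalues and multiplicities (the geometric multiplicity of λ is n − rank(A − λI), which equals the number of Jordan blocks for λ):
  λ = -4: algebraic multiplicity = 4, geometric multiplicity = 2

Determining the block sizes for each eigenvalue:
  λ = -4: with am = 4 and gm = 2, the partition is not yet determined (e.g. several partitions of 4 into 2 parts exist). Let N = A − (-4)·I. Computing rank(N^1) = 2, rank(N^2) = 1, rank(N^3) = 0; the number of blocks of size ≥ j is rank(N^{j−1}) − rank(N^j), giving [2, 1, 1]. So we have 1 block(s) of size 3, 1 block(s) of size 1 → block sizes [3, 1]

Assembling the blocks gives a Jordan form
J =
  [-4,  1,  0,  0]
  [ 0, -4,  1,  0]
  [ 0,  0, -4,  0]
  [ 0,  0,  0, -4]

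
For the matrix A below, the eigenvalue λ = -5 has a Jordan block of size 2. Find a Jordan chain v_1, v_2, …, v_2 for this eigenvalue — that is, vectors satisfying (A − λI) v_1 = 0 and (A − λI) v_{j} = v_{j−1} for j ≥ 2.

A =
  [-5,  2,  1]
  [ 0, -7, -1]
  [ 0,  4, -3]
A Jordan chain for λ = -5 of length 2:
v_1 = (2, -2, 4)ᵀ
v_2 = (0, 1, 0)ᵀ

Let N = A − (-5)·I. We want v_2 with N^2 v_2 = 0 but N^1 v_2 ≠ 0; then v_{j-1} := N · v_j for j = 2, …, 2.

Pick v_2 = (0, 1, 0)ᵀ.
Then v_1 = N · v_2 = (2, -2, 4)ᵀ.

Sanity check: (A − (-5)·I) v_1 = (0, 0, 0)ᵀ = 0. ✓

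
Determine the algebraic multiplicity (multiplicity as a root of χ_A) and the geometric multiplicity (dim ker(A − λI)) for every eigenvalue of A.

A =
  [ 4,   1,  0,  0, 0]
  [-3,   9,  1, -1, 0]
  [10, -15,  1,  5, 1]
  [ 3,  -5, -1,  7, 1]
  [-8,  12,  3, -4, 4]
λ = 5: alg = 5, geom = 2

Step 1 — factor the characteristic polynomial to read off the algebraic multiplicities:
  χ_A(x) = (x - 5)^5

Step 2 — compute geometric multiplicities via the rank-nullity identity g(λ) = n − rank(A − λI):
  rank(A − (5)·I) = 3, so dim ker(A − (5)·I) = n − 3 = 2

Summary:
  λ = 5: algebraic multiplicity = 5, geometric multiplicity = 2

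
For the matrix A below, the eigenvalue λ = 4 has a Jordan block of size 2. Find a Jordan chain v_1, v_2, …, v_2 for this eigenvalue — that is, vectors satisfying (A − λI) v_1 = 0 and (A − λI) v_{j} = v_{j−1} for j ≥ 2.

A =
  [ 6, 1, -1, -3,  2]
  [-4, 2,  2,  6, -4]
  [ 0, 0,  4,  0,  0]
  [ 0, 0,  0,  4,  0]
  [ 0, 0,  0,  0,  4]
A Jordan chain for λ = 4 of length 2:
v_1 = (2, -4, 0, 0, 0)ᵀ
v_2 = (1, 0, 0, 0, 0)ᵀ

Let N = A − (4)·I. We want v_2 with N^2 v_2 = 0 but N^1 v_2 ≠ 0; then v_{j-1} := N · v_j for j = 2, …, 2.

Pick v_2 = (1, 0, 0, 0, 0)ᵀ.
Then v_1 = N · v_2 = (2, -4, 0, 0, 0)ᵀ.

Sanity check: (A − (4)·I) v_1 = (0, 0, 0, 0, 0)ᵀ = 0. ✓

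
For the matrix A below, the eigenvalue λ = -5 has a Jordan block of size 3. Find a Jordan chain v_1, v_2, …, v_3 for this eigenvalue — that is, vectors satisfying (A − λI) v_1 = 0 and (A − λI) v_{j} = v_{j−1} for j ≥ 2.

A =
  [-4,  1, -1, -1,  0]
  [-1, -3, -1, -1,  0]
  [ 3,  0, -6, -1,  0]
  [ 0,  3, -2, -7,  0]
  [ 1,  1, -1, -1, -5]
A Jordan chain for λ = -5 of length 3:
v_1 = (-3, -6, 0, -9, -3)ᵀ
v_2 = (1, -1, 3, 0, 1)ᵀ
v_3 = (1, 0, 0, 0, 0)ᵀ

Let N = A − (-5)·I. We want v_3 with N^3 v_3 = 0 but N^2 v_3 ≠ 0; then v_{j-1} := N · v_j for j = 3, …, 2.

Pick v_3 = (1, 0, 0, 0, 0)ᵀ.
Then v_2 = N · v_3 = (1, -1, 3, 0, 1)ᵀ.
Then v_1 = N · v_2 = (-3, -6, 0, -9, -3)ᵀ.

Sanity check: (A − (-5)·I) v_1 = (0, 0, 0, 0, 0)ᵀ = 0. ✓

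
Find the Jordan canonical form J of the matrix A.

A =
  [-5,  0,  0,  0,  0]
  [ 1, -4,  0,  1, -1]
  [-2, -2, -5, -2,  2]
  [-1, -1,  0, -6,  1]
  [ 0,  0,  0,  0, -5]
J_2(-5) ⊕ J_1(-5) ⊕ J_1(-5) ⊕ J_1(-5)

The characteristic polynomial is
  det(x·I − A) = x^5 + 25*x^4 + 250*x^3 + 1250*x^2 + 3125*x + 3125 = (x + 5)^5

Eigenvalues and multiplicities (the geometric multiplicity of λ is n − rank(A − λI), which equals the number of Jordan blocks for λ):
  λ = -5: algebraic multiplicity = 5, geometric multiplicity = 4

Determining the block sizes for each eigenvalue:
  λ = -5: 4 blocks summing to 5 forces exactly one block of size 2 and the rest size 1 → block sizes [2, 1, 1, 1]

Assembling the blocks gives a Jordan form
J =
  [-5,  1,  0,  0,  0]
  [ 0, -5,  0,  0,  0]
  [ 0,  0, -5,  0,  0]
  [ 0,  0,  0, -5,  0]
  [ 0,  0,  0,  0, -5]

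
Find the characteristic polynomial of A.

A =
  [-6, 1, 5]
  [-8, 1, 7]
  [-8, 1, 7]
x^3 - 2*x^2

Expanding det(x·I − A) (e.g. by cofactor expansion or by noting that A is similar to its Jordan form J, which has the same characteristic polynomial as A) gives
  χ_A(x) = x^3 - 2*x^2
which factors as x^2*(x - 2). The eigenvalues (with algebraic multiplicities) are λ = 0 with multiplicity 2, λ = 2 with multiplicity 1.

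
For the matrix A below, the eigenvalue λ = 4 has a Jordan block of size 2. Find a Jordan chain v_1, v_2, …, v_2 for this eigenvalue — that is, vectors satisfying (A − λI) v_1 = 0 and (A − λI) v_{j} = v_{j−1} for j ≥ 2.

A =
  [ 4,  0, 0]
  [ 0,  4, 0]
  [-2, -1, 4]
A Jordan chain for λ = 4 of length 2:
v_1 = (0, 0, -2)ᵀ
v_2 = (1, 0, 0)ᵀ

Let N = A − (4)·I. We want v_2 with N^2 v_2 = 0 but N^1 v_2 ≠ 0; then v_{j-1} := N · v_j for j = 2, …, 2.

Pick v_2 = (1, 0, 0)ᵀ.
Then v_1 = N · v_2 = (0, 0, -2)ᵀ.

Sanity check: (A − (4)·I) v_1 = (0, 0, 0)ᵀ = 0. ✓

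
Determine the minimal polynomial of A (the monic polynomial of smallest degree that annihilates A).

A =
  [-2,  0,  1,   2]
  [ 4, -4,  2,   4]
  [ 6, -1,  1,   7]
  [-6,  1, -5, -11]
x^3 + 12*x^2 + 48*x + 64

The characteristic polynomial is χ_A(x) = (x + 4)^4, so the eigenvalues are known. The minimal polynomial is
  m_A(x) = Π_λ (x − λ)^{k_λ}
where k_λ is the size of the *largest* Jordan block for λ (equivalently, the smallest k with (A − λI)^k v = 0 for every generalised eigenvector v of λ).

  λ = -4: largest Jordan block has size 3, contributing (x + 4)^3

So m_A(x) = (x + 4)^3 = x^3 + 12*x^2 + 48*x + 64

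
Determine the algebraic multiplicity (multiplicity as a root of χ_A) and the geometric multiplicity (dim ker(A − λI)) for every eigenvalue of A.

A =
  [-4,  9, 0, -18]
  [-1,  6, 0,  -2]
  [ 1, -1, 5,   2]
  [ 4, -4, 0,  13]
λ = 5: alg = 4, geom = 3

Step 1 — factor the characteristic polynomial to read off the algebraic multiplicities:
  χ_A(x) = (x - 5)^4

Step 2 — compute geometric multiplicities via the rank-nullity identity g(λ) = n − rank(A − λI):
  rank(A − (5)·I) = 1, so dim ker(A − (5)·I) = n − 1 = 3

Summary:
  λ = 5: algebraic multiplicity = 4, geometric multiplicity = 3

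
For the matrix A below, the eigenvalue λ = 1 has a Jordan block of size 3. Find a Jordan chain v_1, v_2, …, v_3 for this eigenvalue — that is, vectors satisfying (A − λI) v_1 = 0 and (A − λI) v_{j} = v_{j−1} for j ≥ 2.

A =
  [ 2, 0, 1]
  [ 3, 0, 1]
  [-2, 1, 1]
A Jordan chain for λ = 1 of length 3:
v_1 = (-1, -2, 1)ᵀ
v_2 = (1, 3, -2)ᵀ
v_3 = (1, 0, 0)ᵀ

Let N = A − (1)·I. We want v_3 with N^3 v_3 = 0 but N^2 v_3 ≠ 0; then v_{j-1} := N · v_j for j = 3, …, 2.

Pick v_3 = (1, 0, 0)ᵀ.
Then v_2 = N · v_3 = (1, 3, -2)ᵀ.
Then v_1 = N · v_2 = (-1, -2, 1)ᵀ.

Sanity check: (A − (1)·I) v_1 = (0, 0, 0)ᵀ = 0. ✓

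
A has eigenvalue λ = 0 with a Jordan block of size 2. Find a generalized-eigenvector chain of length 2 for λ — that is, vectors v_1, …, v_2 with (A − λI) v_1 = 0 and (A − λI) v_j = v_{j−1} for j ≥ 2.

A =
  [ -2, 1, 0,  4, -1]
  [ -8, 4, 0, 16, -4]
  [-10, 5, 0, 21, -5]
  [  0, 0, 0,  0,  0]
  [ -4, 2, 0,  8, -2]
A Jordan chain for λ = 0 of length 2:
v_1 = (-2, -8, -10, 0, -4)ᵀ
v_2 = (1, 0, 0, 0, 0)ᵀ

Let N = A − (0)·I. We want v_2 with N^2 v_2 = 0 but N^1 v_2 ≠ 0; then v_{j-1} := N · v_j for j = 2, …, 2.

Pick v_2 = (1, 0, 0, 0, 0)ᵀ.
Then v_1 = N · v_2 = (-2, -8, -10, 0, -4)ᵀ.

Sanity check: (A − (0)·I) v_1 = (0, 0, 0, 0, 0)ᵀ = 0. ✓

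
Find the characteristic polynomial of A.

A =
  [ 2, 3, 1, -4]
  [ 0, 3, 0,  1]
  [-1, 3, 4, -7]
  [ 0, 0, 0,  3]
x^4 - 12*x^3 + 54*x^2 - 108*x + 81

Expanding det(x·I − A) (e.g. by cofactor expansion or by noting that A is similar to its Jordan form J, which has the same characteristic polynomial as A) gives
  χ_A(x) = x^4 - 12*x^3 + 54*x^2 - 108*x + 81
which factors as (x - 3)^4. The eigenvalues (with algebraic multiplicities) are λ = 3 with multiplicity 4.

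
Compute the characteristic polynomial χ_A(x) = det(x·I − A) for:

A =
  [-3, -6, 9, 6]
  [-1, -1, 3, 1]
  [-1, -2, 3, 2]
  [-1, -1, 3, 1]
x^4

Expanding det(x·I − A) (e.g. by cofactor expansion or by noting that A is similar to its Jordan form J, which has the same characteristic polynomial as A) gives
  χ_A(x) = x^4
which factors as x^4. The eigenvalues (with algebraic multiplicities) are λ = 0 with multiplicity 4.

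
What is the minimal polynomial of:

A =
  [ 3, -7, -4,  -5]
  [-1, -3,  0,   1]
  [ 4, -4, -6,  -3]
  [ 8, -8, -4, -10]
x^2 + 8*x + 16

The characteristic polynomial is χ_A(x) = (x + 4)^4, so the eigenvalues are known. The minimal polynomial is
  m_A(x) = Π_λ (x − λ)^{k_λ}
where k_λ is the size of the *largest* Jordan block for λ (equivalently, the smallest k with (A − λI)^k v = 0 for every generalised eigenvector v of λ).

  λ = -4: largest Jordan block has size 2, contributing (x + 4)^2

So m_A(x) = (x + 4)^2 = x^2 + 8*x + 16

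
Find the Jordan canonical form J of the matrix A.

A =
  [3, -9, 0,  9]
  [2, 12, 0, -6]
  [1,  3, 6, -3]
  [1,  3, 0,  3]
J_2(6) ⊕ J_1(6) ⊕ J_1(6)

The characteristic polynomial is
  det(x·I − A) = x^4 - 24*x^3 + 216*x^2 - 864*x + 1296 = (x - 6)^4

Eigenvalues and multiplicities (the geometric multiplicity of λ is n − rank(A − λI), which equals the number of Jordan blocks for λ):
  λ = 6: algebraic multiplicity = 4, geometric multiplicity = 3

Determining the block sizes for each eigenvalue:
  λ = 6: 3 blocks summing to 4 forces exactly one block of size 2 and the rest size 1 → block sizes [2, 1, 1]

Assembling the blocks gives a Jordan form
J =
  [6, 1, 0, 0]
  [0, 6, 0, 0]
  [0, 0, 6, 0]
  [0, 0, 0, 6]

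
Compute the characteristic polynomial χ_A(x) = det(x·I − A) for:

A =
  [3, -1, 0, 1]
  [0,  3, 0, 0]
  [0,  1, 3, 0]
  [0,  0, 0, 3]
x^4 - 12*x^3 + 54*x^2 - 108*x + 81

Expanding det(x·I − A) (e.g. by cofactor expansion or by noting that A is similar to its Jordan form J, which has the same characteristic polynomial as A) gives
  χ_A(x) = x^4 - 12*x^3 + 54*x^2 - 108*x + 81
which factors as (x - 3)^4. The eigenvalues (with algebraic multiplicities) are λ = 3 with multiplicity 4.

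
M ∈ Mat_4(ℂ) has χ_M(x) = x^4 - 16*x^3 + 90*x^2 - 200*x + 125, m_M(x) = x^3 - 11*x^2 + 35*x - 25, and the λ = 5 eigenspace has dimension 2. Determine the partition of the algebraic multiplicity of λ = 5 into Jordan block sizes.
Block sizes for λ = 5: [2, 1]

Step 1 — from the characteristic polynomial, algebraic multiplicity of λ = 5 is 3. From dim ker(M − (5)·I) = 2, there are exactly 2 Jordan blocks for λ = 5.
Step 2 — from the minimal polynomial, the factor (x − 5)^2 tells us the largest block for λ = 5 has size 2.
Step 3 — with total size 3, 2 blocks, and largest block 2, the block sizes (in nonincreasing order) are [2, 1].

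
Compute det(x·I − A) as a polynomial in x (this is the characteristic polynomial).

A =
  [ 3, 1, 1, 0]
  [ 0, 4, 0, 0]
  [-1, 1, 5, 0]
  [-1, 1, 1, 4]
x^4 - 16*x^3 + 96*x^2 - 256*x + 256

Expanding det(x·I − A) (e.g. by cofactor expansion or by noting that A is similar to its Jordan form J, which has the same characteristic polynomial as A) gives
  χ_A(x) = x^4 - 16*x^3 + 96*x^2 - 256*x + 256
which factors as (x - 4)^4. The eigenvalues (with algebraic multiplicities) are λ = 4 with multiplicity 4.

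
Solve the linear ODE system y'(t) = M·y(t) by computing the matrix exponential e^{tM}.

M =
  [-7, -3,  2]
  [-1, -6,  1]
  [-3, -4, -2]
e^{tM} =
  [t^2*exp(-5*t)/2 - 2*t*exp(-5*t) + exp(-5*t), t^2*exp(-5*t)/2 - 3*t*exp(-5*t), -t^2*exp(-5*t)/2 + 2*t*exp(-5*t)]
  [-t*exp(-5*t), -t*exp(-5*t) + exp(-5*t), t*exp(-5*t)]
  [t^2*exp(-5*t)/2 - 3*t*exp(-5*t), t^2*exp(-5*t)/2 - 4*t*exp(-5*t), -t^2*exp(-5*t)/2 + 3*t*exp(-5*t) + exp(-5*t)]

Strategy: write M = P · J · P⁻¹ where J is a Jordan canonical form, so e^{tM} = P · e^{tJ} · P⁻¹, and e^{tJ} can be computed block-by-block.

M has Jordan form
J =
  [-5,  1,  0]
  [ 0, -5,  1]
  [ 0,  0, -5]
(up to reordering of blocks).

Per-block formulas:
  For a 3×3 Jordan block J_3(-5): exp(t · J_3(-5)) = e^(-5t)·(I + t·N + (t^2/2)·N^2), where N is the 3×3 nilpotent shift.

After assembling e^{tJ} and conjugating by P, we get:

e^{tM} =
  [t^2*exp(-5*t)/2 - 2*t*exp(-5*t) + exp(-5*t), t^2*exp(-5*t)/2 - 3*t*exp(-5*t), -t^2*exp(-5*t)/2 + 2*t*exp(-5*t)]
  [-t*exp(-5*t), -t*exp(-5*t) + exp(-5*t), t*exp(-5*t)]
  [t^2*exp(-5*t)/2 - 3*t*exp(-5*t), t^2*exp(-5*t)/2 - 4*t*exp(-5*t), -t^2*exp(-5*t)/2 + 3*t*exp(-5*t) + exp(-5*t)]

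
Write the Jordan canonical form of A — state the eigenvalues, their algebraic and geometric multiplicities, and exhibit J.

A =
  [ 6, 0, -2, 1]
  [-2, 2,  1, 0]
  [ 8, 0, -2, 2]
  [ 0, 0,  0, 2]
J_2(2) ⊕ J_2(2)

The characteristic polynomial is
  det(x·I − A) = x^4 - 8*x^3 + 24*x^2 - 32*x + 16 = (x - 2)^4

Eigenvalues and multiplicities (the geometric multiplicity of λ is n − rank(A − λI), which equals the number of Jordan blocks for λ):
  λ = 2: algebraic multiplicity = 4, geometric multiplicity = 2

Determining the block sizes for each eigenvalue:
  λ = 2: with am = 4 and gm = 2, the partition is not yet determined (e.g. several partitions of 4 into 2 parts exist). Let N = A − (2)·I. Computing rank(N^1) = 2, rank(N^2) = 0; the number of blocks of size ≥ j is rank(N^{j−1}) − rank(N^j), giving [2, 2]. So we have 2 block(s) of size 2 → block sizes [2, 2]

Assembling the blocks gives a Jordan form
J =
  [2, 1, 0, 0]
  [0, 2, 0, 0]
  [0, 0, 2, 1]
  [0, 0, 0, 2]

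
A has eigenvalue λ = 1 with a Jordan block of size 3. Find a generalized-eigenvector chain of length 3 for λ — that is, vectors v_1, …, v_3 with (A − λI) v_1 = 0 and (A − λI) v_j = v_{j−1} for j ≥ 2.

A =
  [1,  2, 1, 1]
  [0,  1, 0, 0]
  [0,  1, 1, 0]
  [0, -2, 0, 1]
A Jordan chain for λ = 1 of length 3:
v_1 = (-1, 0, 0, 0)ᵀ
v_2 = (2, 0, 1, -2)ᵀ
v_3 = (0, 1, 0, 0)ᵀ

Let N = A − (1)·I. We want v_3 with N^3 v_3 = 0 but N^2 v_3 ≠ 0; then v_{j-1} := N · v_j for j = 3, …, 2.

Pick v_3 = (0, 1, 0, 0)ᵀ.
Then v_2 = N · v_3 = (2, 0, 1, -2)ᵀ.
Then v_1 = N · v_2 = (-1, 0, 0, 0)ᵀ.

Sanity check: (A − (1)·I) v_1 = (0, 0, 0, 0)ᵀ = 0. ✓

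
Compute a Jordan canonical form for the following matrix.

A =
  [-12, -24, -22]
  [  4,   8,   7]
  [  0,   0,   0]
J_1(-4) ⊕ J_2(0)

The characteristic polynomial is
  det(x·I − A) = x^3 + 4*x^2 = x^2*(x + 4)

Eigenvalues and multiplicities (the geometric multiplicity of λ is n − rank(A − λI), which equals the number of Jordan blocks for λ):
  λ = -4: algebraic multiplicity = 1, geometric multiplicity = 1
  λ = 0: algebraic multiplicity = 2, geometric multiplicity = 1

Determining the block sizes for each eigenvalue:
  λ = -4: one block (gm = 1), so the single block has size am = 1 → block sizes [1]
  λ = 0: one block (gm = 1), so the single block has size am = 2 → block sizes [2]

Assembling the blocks gives a Jordan form
J =
  [-4, 0, 0]
  [ 0, 0, 1]
  [ 0, 0, 0]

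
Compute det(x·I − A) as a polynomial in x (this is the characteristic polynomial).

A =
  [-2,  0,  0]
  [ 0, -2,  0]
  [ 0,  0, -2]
x^3 + 6*x^2 + 12*x + 8

Expanding det(x·I − A) (e.g. by cofactor expansion or by noting that A is similar to its Jordan form J, which has the same characteristic polynomial as A) gives
  χ_A(x) = x^3 + 6*x^2 + 12*x + 8
which factors as (x + 2)^3. The eigenvalues (with algebraic multiplicities) are λ = -2 with multiplicity 3.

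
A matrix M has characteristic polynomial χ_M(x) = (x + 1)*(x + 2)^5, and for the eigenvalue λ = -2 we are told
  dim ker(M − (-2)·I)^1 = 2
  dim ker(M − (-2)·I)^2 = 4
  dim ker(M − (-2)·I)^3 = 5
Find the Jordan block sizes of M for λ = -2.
Block sizes for λ = -2: [3, 2]

From the dimensions of kernels of powers, the number of Jordan blocks of size at least j is d_j − d_{j−1} where d_j = dim ker(N^j) (with d_0 = 0). Computing the differences gives [2, 2, 1].
The number of blocks of size exactly k is (#blocks of size ≥ k) − (#blocks of size ≥ k + 1), so the partition is: 1 block(s) of size 2, 1 block(s) of size 3.
In nonincreasing order the block sizes are [3, 2].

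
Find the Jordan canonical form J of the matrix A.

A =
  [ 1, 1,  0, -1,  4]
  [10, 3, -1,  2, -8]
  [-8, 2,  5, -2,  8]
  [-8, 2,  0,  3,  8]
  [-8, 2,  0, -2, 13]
J_3(5) ⊕ J_1(5) ⊕ J_1(5)

The characteristic polynomial is
  det(x·I − A) = x^5 - 25*x^4 + 250*x^3 - 1250*x^2 + 3125*x - 3125 = (x - 5)^5

Eigenvalues and multiplicities (the geometric multiplicity of λ is n − rank(A − λI), which equals the number of Jordan blocks for λ):
  λ = 5: algebraic multiplicity = 5, geometric multiplicity = 3

Determining the block sizes for each eigenvalue:
  λ = 5: with am = 5 and gm = 3, the partition is not yet determined (e.g. several partitions of 5 into 3 parts exist). Let N = A − (5)·I. Computing rank(N^1) = 2, rank(N^2) = 1, rank(N^3) = 0; the number of blocks of size ≥ j is rank(N^{j−1}) − rank(N^j), giving [3, 1, 1]. So we have 1 block(s) of size 3, 2 block(s) of size 1 → block sizes [3, 1, 1]

Assembling the blocks gives a Jordan form
J =
  [5, 1, 0, 0, 0]
  [0, 5, 1, 0, 0]
  [0, 0, 5, 0, 0]
  [0, 0, 0, 5, 0]
  [0, 0, 0, 0, 5]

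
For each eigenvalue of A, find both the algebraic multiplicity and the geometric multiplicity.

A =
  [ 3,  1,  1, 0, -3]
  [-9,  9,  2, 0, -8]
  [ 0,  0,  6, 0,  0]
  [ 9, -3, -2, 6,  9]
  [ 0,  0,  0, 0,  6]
λ = 6: alg = 5, geom = 2

Step 1 — factor the characteristic polynomial to read off the algebraic multiplicities:
  χ_A(x) = (x - 6)^5

Step 2 — compute geometric multiplicities via the rank-nullity identity g(λ) = n − rank(A − λI):
  rank(A − (6)·I) = 3, so dim ker(A − (6)·I) = n − 3 = 2

Summary:
  λ = 6: algebraic multiplicity = 5, geometric multiplicity = 2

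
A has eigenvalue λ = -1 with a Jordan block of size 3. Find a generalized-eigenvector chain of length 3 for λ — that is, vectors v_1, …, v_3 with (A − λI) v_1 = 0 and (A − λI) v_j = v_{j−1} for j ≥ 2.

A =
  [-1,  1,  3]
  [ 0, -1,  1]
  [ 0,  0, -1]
A Jordan chain for λ = -1 of length 3:
v_1 = (1, 0, 0)ᵀ
v_2 = (3, 1, 0)ᵀ
v_3 = (0, 0, 1)ᵀ

Let N = A − (-1)·I. We want v_3 with N^3 v_3 = 0 but N^2 v_3 ≠ 0; then v_{j-1} := N · v_j for j = 3, …, 2.

Pick v_3 = (0, 0, 1)ᵀ.
Then v_2 = N · v_3 = (3, 1, 0)ᵀ.
Then v_1 = N · v_2 = (1, 0, 0)ᵀ.

Sanity check: (A − (-1)·I) v_1 = (0, 0, 0)ᵀ = 0. ✓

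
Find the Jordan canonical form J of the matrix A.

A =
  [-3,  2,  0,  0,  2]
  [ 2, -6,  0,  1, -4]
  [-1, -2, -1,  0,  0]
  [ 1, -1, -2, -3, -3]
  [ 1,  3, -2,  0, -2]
J_3(-3) ⊕ J_2(-3)

The characteristic polynomial is
  det(x·I − A) = x^5 + 15*x^4 + 90*x^3 + 270*x^2 + 405*x + 243 = (x + 3)^5

Eigenvalues and multiplicities (the geometric multiplicity of λ is n − rank(A − λI), which equals the number of Jordan blocks for λ):
  λ = -3: algebraic multiplicity = 5, geometric multiplicity = 2

Determining the block sizes for each eigenvalue:
  λ = -3: with am = 5 and gm = 2, the partition is not yet determined (e.g. several partitions of 5 into 2 parts exist). Let N = A − (-3)·I. Computing rank(N^1) = 3, rank(N^2) = 1, rank(N^3) = 0; the number of blocks of size ≥ j is rank(N^{j−1}) − rank(N^j), giving [2, 2, 1]. So we have 1 block(s) of size 3, 1 block(s) of size 2 → block sizes [3, 2]

Assembling the blocks gives a Jordan form
J =
  [-3,  1,  0,  0,  0]
  [ 0, -3,  1,  0,  0]
  [ 0,  0, -3,  0,  0]
  [ 0,  0,  0, -3,  1]
  [ 0,  0,  0,  0, -3]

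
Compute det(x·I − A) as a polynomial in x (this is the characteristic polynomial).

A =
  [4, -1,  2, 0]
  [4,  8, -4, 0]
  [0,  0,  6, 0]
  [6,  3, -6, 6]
x^4 - 24*x^3 + 216*x^2 - 864*x + 1296

Expanding det(x·I − A) (e.g. by cofactor expansion or by noting that A is similar to its Jordan form J, which has the same characteristic polynomial as A) gives
  χ_A(x) = x^4 - 24*x^3 + 216*x^2 - 864*x + 1296
which factors as (x - 6)^4. The eigenvalues (with algebraic multiplicities) are λ = 6 with multiplicity 4.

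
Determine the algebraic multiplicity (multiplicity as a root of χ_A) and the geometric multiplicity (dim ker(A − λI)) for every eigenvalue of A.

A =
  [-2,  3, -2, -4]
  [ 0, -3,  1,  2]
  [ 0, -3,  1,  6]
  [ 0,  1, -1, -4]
λ = -2: alg = 4, geom = 2

Step 1 — factor the characteristic polynomial to read off the algebraic multiplicities:
  χ_A(x) = (x + 2)^4

Step 2 — compute geometric multiplicities via the rank-nullity identity g(λ) = n − rank(A − λI):
  rank(A − (-2)·I) = 2, so dim ker(A − (-2)·I) = n − 2 = 2

Summary:
  λ = -2: algebraic multiplicity = 4, geometric multiplicity = 2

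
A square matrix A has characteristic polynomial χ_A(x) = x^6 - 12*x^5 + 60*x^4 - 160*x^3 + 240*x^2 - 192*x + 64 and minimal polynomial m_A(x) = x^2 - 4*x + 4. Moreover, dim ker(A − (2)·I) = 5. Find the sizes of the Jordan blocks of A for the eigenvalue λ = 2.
Block sizes for λ = 2: [2, 1, 1, 1, 1]

Step 1 — from the characteristic polynomial, algebraic multiplicity of λ = 2 is 6. From dim ker(A − (2)·I) = 5, there are exactly 5 Jordan blocks for λ = 2.
Step 2 — from the minimal polynomial, the factor (x − 2)^2 tells us the largest block for λ = 2 has size 2.
Step 3 — with total size 6, 5 blocks, and largest block 2, the block sizes (in nonincreasing order) are [2, 1, 1, 1, 1].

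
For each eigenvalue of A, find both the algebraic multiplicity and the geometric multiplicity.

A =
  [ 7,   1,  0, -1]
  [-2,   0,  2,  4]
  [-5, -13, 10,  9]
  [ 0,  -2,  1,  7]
λ = 6: alg = 4, geom = 2

Step 1 — factor the characteristic polynomial to read off the algebraic multiplicities:
  χ_A(x) = (x - 6)^4

Step 2 — compute geometric multiplicities via the rank-nullity identity g(λ) = n − rank(A − λI):
  rank(A − (6)·I) = 2, so dim ker(A − (6)·I) = n − 2 = 2

Summary:
  λ = 6: algebraic multiplicity = 4, geometric multiplicity = 2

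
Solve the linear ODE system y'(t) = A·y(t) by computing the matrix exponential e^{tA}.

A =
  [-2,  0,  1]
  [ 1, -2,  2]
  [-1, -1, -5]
e^{tA} =
  [t*exp(-3*t) + exp(-3*t), -t^2*exp(-3*t)/2, -t^2*exp(-3*t)/2 + t*exp(-3*t)]
  [t*exp(-3*t), -t^2*exp(-3*t)/2 + t*exp(-3*t) + exp(-3*t), -t^2*exp(-3*t)/2 + 2*t*exp(-3*t)]
  [-t*exp(-3*t), t^2*exp(-3*t)/2 - t*exp(-3*t), t^2*exp(-3*t)/2 - 2*t*exp(-3*t) + exp(-3*t)]

Strategy: write A = P · J · P⁻¹ where J is a Jordan canonical form, so e^{tA} = P · e^{tJ} · P⁻¹, and e^{tJ} can be computed block-by-block.

A has Jordan form
J =
  [-3,  1,  0]
  [ 0, -3,  1]
  [ 0,  0, -3]
(up to reordering of blocks).

Per-block formulas:
  For a 3×3 Jordan block J_3(-3): exp(t · J_3(-3)) = e^(-3t)·(I + t·N + (t^2/2)·N^2), where N is the 3×3 nilpotent shift.

After assembling e^{tJ} and conjugating by P, we get:

e^{tA} =
  [t*exp(-3*t) + exp(-3*t), -t^2*exp(-3*t)/2, -t^2*exp(-3*t)/2 + t*exp(-3*t)]
  [t*exp(-3*t), -t^2*exp(-3*t)/2 + t*exp(-3*t) + exp(-3*t), -t^2*exp(-3*t)/2 + 2*t*exp(-3*t)]
  [-t*exp(-3*t), t^2*exp(-3*t)/2 - t*exp(-3*t), t^2*exp(-3*t)/2 - 2*t*exp(-3*t) + exp(-3*t)]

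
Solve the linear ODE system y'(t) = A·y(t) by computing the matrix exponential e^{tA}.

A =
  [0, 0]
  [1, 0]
e^{tA} =
  [1, 0]
  [t, 1]

Strategy: write A = P · J · P⁻¹ where J is a Jordan canonical form, so e^{tA} = P · e^{tJ} · P⁻¹, and e^{tJ} can be computed block-by-block.

A has Jordan form
J =
  [0, 1]
  [0, 0]
(up to reordering of blocks).

Per-block formulas:
  For a 2×2 Jordan block J_2(0): exp(t · J_2(0)) = e^(0t)·(I + t·N), where N is the 2×2 nilpotent shift.

After assembling e^{tJ} and conjugating by P, we get:

e^{tA} =
  [1, 0]
  [t, 1]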